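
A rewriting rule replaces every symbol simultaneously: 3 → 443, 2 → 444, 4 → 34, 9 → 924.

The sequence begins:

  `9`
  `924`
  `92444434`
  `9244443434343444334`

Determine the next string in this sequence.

Applying the rule to each of the 19 symbols of 9244443434343444334 gives the pieces 924 444 34 34 34 34 443 34 443 34 443 34 443 34 34 34 443 443 34, which concatenate to the answer.

9244443434343444334443344433444334343444344334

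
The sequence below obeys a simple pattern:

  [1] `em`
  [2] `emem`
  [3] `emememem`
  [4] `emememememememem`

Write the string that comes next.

Every step duplicates the string.
So the next term is two copies of emememememememem.

emememememememememememememememem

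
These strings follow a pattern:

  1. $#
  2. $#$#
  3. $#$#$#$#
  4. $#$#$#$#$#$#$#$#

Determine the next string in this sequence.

Every step duplicates the string.
Doubling $#$#$#$#$#$#$#$#:

$#$#$#$#$#$#$#$#$#$#$#$#$#$#$#$#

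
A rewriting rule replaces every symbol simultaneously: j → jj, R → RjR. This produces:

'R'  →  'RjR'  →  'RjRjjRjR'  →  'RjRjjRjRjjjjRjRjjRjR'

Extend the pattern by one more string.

Rewriting the 20 symbols of RjRjjRjRjjjjRjRjjRjR one by one yields RjR jj RjR jj jj RjR jj RjR jj jj jj jj RjR jj RjR jj jj RjR jj RjR; concatenated:

RjRjjRjRjjjjRjRjjRjRjjjjjjjjRjRjjRjRjjjjRjRjjRjR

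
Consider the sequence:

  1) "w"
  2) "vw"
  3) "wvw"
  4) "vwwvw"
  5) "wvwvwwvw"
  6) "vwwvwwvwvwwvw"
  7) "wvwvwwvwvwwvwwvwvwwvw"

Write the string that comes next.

vwwvwwvwvwwvwwvwvwwvwvwwvwwvwvwwvw

This is a Fibonacci-style word recurrence s(k) = s(k−2)·s(k−1): e.g. w·vw = wvw.
So term 8 is vwwvwwvwvwwvw·wvwvwwvwvwwvwwvwvwwvw.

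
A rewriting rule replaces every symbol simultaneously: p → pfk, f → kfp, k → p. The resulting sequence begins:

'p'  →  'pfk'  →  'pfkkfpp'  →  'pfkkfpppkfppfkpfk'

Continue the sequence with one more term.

Rewriting the 17 symbols of pfkkfpppkfppfkpfk one by one yields pfk kfp p p kfp pfk pfk pfk p kfp pfk pfk kfp p pfk kfp p; concatenated:

pfkkfpppkfppfkpfkpfkpkfppfkpfkkfpppfkkfpp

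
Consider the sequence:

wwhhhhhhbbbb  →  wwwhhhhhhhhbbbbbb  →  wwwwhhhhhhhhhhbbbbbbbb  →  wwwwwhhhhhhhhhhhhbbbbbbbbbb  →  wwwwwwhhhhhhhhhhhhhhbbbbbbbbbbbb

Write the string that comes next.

wwwwwwwhhhhhhhhhhhhhhhhbbbbbbbbbbbbbb

Reading off run lengths: w runs 2, 3, 4, 5, 6; h runs 6, 8, 10, 12, 14; b runs 4, 6, 8, 10, 12 — each is linear in n, where the shown terms are n = 3, 4, 5, 6, 7.
At n = 8 the blocks have lengths 7, 16, 14.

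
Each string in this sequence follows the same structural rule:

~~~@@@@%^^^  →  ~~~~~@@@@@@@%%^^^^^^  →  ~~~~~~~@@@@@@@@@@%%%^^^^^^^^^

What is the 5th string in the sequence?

Reading off run lengths: ~ runs 3, 5, 7; @ runs 4, 7, 10; % runs 1, 2, 3; ^ runs 3, 6, 9 — each is linear in n (n = 1, 2, …).
At n = 5 the blocks have lengths 11, 16, 5, 15.

~~~~~~~~~~~@@@@@@@@@@@@@@@@%%%%%^^^^^^^^^^^^^^^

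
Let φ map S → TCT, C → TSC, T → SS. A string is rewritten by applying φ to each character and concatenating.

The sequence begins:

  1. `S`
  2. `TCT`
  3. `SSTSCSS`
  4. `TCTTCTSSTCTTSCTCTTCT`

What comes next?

Rewriting the 20 symbols of TCTTCTSSTCTTSCTCTTCT one by one yields SS TSC SS SS TSC SS TCT TCT SS TSC SS SS TCT TSC SS TSC SS SS TSC SS; concatenated:

SSTSCSSSSTSCSSTCTTCTSSTSCSSSSTCTTSCSSTSCSSSSTSCSS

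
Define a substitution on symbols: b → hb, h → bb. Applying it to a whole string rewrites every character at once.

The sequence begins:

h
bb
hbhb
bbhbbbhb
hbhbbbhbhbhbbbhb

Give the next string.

φ(hbhbbbhbhbhbbbhb) expands symbol-by-symbol to bb hb bb hb hb hb bb hb bb hb bb hb hb hb bb hb; joining the 16 pieces gives the next term.

bbhbbbhbhbhbbbhbbbhbbbhbhbhbbbhb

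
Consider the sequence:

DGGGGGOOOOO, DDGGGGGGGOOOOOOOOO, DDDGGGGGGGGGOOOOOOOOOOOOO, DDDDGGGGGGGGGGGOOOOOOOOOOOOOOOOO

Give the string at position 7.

DDDDDDDGGGGGGGGGGGGGGGGGOOOOOOOOOOOOOOOOOOOOOOOOOOOOO

Reading off run lengths: D runs 1, 2, 3, 4; G runs 5, 7, 9, 11; O runs 5, 9, 13, 17 — each is linear in n (n = 1, 2, …).
At n = 7 the blocks have lengths 7, 17, 29.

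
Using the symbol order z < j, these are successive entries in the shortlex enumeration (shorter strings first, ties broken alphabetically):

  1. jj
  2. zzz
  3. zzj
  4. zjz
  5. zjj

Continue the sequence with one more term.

jzz

Find the rightmost character of zjj below j, bump it to the next letter, and reset everything to its right to z.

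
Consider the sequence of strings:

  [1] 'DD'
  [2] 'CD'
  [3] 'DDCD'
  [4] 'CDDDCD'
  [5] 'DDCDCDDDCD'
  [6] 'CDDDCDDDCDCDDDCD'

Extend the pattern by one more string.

This is a Fibonacci-style word recurrence s(k) = s(k−2)·s(k−1): e.g. DD·CD = DDCD.
The next term joins DDCDCDDDCD and CDDDCDDDCDCDDDCD.

DDCDCDDDCDCDDDCDDDCDCDDDCD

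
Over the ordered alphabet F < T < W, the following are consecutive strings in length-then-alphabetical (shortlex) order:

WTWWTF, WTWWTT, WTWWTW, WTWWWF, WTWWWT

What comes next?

The successor of WTWWWT increments the rightmost position that isn't already W and resets every position after it to F.

WTWWWW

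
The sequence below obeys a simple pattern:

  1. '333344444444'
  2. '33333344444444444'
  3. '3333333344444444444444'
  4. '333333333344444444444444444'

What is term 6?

Term n consists of 2n 3's, followed by 3n+2 4's, where the shown terms are n = 2, 3, 4, 5.
Setting n = 7 gives 14, 23 characters in each block.

3333333333333344444444444444444444444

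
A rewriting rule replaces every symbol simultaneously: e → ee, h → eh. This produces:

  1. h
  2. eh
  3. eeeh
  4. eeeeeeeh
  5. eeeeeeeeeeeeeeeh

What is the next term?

Applying the rule to each of the 16 symbols of eeeeeeeeeeeeeeeh gives the pieces ee ee ee ee ee ee ee ee ee ee ee ee ee ee ee eh, which concatenate to the answer.

eeeeeeeeeeeeeeeeeeeeeeeeeeeeeeeh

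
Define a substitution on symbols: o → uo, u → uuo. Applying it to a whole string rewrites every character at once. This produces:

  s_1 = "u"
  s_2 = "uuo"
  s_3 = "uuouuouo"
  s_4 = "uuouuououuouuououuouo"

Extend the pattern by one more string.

uuouuououuouuououuououuouuououuouuououuououuouuououuouo

Applying the rule to each of the 21 symbols of uuouuououuouuououuouo gives the pieces uuo uuo uo uuo uuo uo uuo uo uuo uuo uo uuo uuo uo uuo uo uuo uuo uo uuo uo, which concatenate to the answer.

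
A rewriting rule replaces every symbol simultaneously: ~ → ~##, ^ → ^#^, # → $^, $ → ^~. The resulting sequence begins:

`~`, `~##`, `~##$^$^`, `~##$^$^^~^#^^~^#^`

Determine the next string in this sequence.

Replace each of the 17 characters of ~##$^$^^~^#^^~^#^ in place — ~## $^ $^ ^~ ^#^ ^~ ^#^ ^#^ ~## ^#^ $^ ^#^ ^#^ ~## ^#^ $^ ^#^ — and concatenate.

~##$^$^^~^#^^~^#^^#^~##^#^$^^#^^#^~##^#^$^^#^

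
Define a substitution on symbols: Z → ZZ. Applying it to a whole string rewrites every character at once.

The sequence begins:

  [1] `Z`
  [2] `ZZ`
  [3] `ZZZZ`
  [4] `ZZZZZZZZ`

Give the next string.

Apply φ to ZZZZZZZZ symbol by symbol: Z→ZZ, Z→ZZ, Z→ZZ, Z→ZZ, Z→ZZ, Z→ZZ, Z→ZZ, Z→ZZ; joined: ZZ ZZ ZZ ZZ ZZ ZZ ZZ ZZ.

ZZZZZZZZZZZZZZZZ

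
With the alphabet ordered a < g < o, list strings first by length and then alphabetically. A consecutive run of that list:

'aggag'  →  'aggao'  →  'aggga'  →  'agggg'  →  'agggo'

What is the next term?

Treat agggo as a base-3 numeral over the given alphabet and add one, carrying through any trailing o's.

aggoa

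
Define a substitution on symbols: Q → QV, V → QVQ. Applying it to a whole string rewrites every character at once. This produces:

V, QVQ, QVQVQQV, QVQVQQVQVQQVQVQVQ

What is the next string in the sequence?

QVQVQQVQVQQVQVQVQQVQVQQVQVQVQQVQVQQVQVQQV

Replace each of the 17 characters of QVQVQQVQVQQVQVQVQ in place — QV QVQ QV QVQ QV QV QVQ QV QVQ QV QV QVQ QV QVQ QV QVQ QV — and concatenate.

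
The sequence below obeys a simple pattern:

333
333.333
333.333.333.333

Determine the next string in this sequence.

Each string is two copies of the previous one joined by '.'.
One more doubling of 333.333.333.333 gives the answer.

333.333.333.333.333.333.333.333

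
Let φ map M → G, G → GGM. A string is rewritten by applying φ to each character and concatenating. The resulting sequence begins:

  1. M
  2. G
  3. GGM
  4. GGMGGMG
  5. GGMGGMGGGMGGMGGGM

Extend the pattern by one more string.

GGMGGMGGGMGGMGGGMGGMGGMGGGMGGMGGGMGGMGGMG

φ(GGMGGMGGGMGGMGGGM) expands symbol-by-symbol to GGM GGM G GGM GGM G GGM GGM GGM G GGM GGM G GGM GGM GGM G; joining the 17 pieces gives the next term.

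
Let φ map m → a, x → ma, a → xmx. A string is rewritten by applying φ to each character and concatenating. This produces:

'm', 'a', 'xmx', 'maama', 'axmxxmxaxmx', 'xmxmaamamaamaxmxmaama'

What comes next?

maamaaxmxxmxaxmxaxmxxmxaxmxmaamaaxmxxmxaxmx

φ(xmxmaamamaamaxmxmaama) expands symbol-by-symbol to ma a ma a xmx xmx a xmx a xmx xmx a xmx ma a ma a xmx xmx a xmx; joining the 21 pieces gives the next term.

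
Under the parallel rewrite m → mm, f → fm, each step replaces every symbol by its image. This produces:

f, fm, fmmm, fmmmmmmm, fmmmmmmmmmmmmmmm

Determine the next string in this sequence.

fmmmmmmmmmmmmmmmmmmmmmmmmmmmmmmm

φ(fmmmmmmmmmmmmmmm) expands symbol-by-symbol to fm mm mm mm mm mm mm mm mm mm mm mm mm mm mm mm; joining the 16 pieces gives the next term.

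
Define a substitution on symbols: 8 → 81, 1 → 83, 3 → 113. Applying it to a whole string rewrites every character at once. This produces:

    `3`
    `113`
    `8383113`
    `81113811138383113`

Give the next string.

Applying the rule to each of the 17 symbols of 81113811138383113 gives the pieces 81 83 83 83 113 81 83 83 83 113 81 113 81 113 83 83 113, which concatenate to the answer.

818383831138183838311381113811138383113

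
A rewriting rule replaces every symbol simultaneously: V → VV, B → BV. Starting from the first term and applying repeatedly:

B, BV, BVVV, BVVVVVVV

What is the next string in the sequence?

Rewriting each symbol of BVVVVVVV: B→BV, V→VV, V→VV, V→VV, V→VV, V→VV, V→VV, V→VV, which concatenates to BV VV VV VV VV VV VV VV.

BVVVVVVVVVVVVVVV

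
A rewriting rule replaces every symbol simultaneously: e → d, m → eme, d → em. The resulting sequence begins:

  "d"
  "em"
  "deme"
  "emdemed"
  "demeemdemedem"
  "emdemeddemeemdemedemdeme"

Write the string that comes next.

Replace each of the 24 characters of emdemeddemeemdemedemdeme in place — d eme em d eme d em em d eme d d eme em d eme d em d eme em d eme d — and concatenate.

demeemdemedememdemeddemeemdemedemdemeemdemed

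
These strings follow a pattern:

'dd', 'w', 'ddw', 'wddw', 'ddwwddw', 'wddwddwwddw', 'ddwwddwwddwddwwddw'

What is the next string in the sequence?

Each term (from the third on) is the two preceding terms concatenated in order: term 3 = dd·w = ddw.
So term 8 is wddwddwwddw·ddwwddwwddwddwwddw.

wddwddwwddwddwwddwwddwddwwddw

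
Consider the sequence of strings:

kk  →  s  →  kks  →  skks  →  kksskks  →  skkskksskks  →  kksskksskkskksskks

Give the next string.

skkskksskkskksskksskkskksskks

From term 3 onward, concatenate the second-to-last term with the last: kk·s = kks, s·kks = skks, …
The next term joins skkskksskks and kksskksskkskksskks.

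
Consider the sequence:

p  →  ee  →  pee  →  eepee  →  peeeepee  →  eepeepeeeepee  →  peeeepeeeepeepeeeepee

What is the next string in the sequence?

eepeepeeeepeepeeeepeeeepeepeeeepee

Each term (from the third on) is the two preceding terms concatenated in order: term 3 = p·ee = pee.
So term 8 is eepeepeeeepee·peeeepeeeepeepeeeepee.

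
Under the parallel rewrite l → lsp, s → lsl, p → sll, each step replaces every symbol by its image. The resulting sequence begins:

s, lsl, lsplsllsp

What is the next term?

Rewriting each symbol of lsplsllsp: l→lsp, s→lsl, p→sll, l→lsp, s→lsl, l→lsp, l→lsp, s→lsl, p→sll, which concatenates to lsp lsl sll lsp lsl lsp lsp lsl sll.

lsplslslllsplsllsplsplslsll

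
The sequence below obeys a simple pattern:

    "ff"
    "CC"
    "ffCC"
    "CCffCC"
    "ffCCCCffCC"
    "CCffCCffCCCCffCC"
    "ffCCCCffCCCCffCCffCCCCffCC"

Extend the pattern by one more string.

CCffCCffCCCCffCCffCCCCffCCCCffCCffCCCCffCC

Each term (from the third on) is the two preceding terms concatenated in order: term 3 = ff·CC = ffCC.
So term 8 is CCffCCffCCCCffCC·ffCCCCffCCCCffCCffCCCCffCC.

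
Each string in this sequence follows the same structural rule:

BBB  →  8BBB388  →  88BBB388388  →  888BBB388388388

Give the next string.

Every step adds 8 to the front and 388 to the end of the previous string.
Applying this once more to 888BBB388388388:

8888BBB388388388388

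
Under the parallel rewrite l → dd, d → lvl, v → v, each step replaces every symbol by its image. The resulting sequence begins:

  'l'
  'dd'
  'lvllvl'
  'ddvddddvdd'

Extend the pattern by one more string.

Rewriting each symbol of ddvddddvdd: d→lvl, d→lvl, v→v, d→lvl, d→lvl, d→lvl, d→lvl, v→v, d→lvl, d→lvl, which concatenates to lvl lvl v lvl lvl lvl lvl v lvl lvl.

lvllvlvlvllvllvllvlvlvllvl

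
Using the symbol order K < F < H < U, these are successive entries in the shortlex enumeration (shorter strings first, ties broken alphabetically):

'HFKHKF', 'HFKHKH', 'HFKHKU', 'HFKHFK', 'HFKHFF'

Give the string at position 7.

HFKHFU

Stepping forward 2 times from HFKHFF: HFKHFF → HFKHFH, then the target.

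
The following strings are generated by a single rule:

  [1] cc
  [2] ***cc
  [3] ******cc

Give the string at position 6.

Each term is the previous one with *** prepended.
From ******cc, 3 further steps: ******cc → *********cc → ************cc → (answer).

***************cc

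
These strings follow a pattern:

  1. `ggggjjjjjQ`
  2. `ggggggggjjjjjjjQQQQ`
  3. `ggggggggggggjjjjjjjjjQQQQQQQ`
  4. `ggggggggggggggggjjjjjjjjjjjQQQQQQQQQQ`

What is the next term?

Each string has the form g^{4n} j^{2n+3} Q^{3n-2} (n = 1, 2, …).
Setting n = 5 gives 20, 13, 13 characters in each block.

ggggggggggggggggggggjjjjjjjjjjjjjQQQQQQQQQQQQQ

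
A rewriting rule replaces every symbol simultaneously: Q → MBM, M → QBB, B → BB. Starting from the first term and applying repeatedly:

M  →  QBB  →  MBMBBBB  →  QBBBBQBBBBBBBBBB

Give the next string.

φ(QBBBBQBBBBBBBBBB) expands symbol-by-symbol to MBM BB BB BB BB MBM BB BB BB BB BB BB BB BB BB BB; joining the 16 pieces gives the next term.

MBMBBBBBBBBMBMBBBBBBBBBBBBBBBBBBBB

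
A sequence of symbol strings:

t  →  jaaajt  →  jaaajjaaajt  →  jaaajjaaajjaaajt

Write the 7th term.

jaaajjaaajjaaajjaaajjaaajjaaajt

The strings grow by a fixed prefix jaaaj each time.
From jaaajjaaajjaaajt, 3 further steps: jaaajjaaajjaaajt → jaaajjaaajjaaajjaaajt → jaaajjaaajjaaajjaaajjaaajt → (answer).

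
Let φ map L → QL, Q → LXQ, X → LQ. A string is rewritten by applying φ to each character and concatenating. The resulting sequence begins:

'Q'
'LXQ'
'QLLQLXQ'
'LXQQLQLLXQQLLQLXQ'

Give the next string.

QLLQLXQLXQQLLXQQLQLLQLXQLXQQLQLLXQQLLQLXQ

Replace each of the 17 characters of LXQQLQLLXQQLLQLXQ in place — QL LQ LXQ LXQ QL LXQ QL QL LQ LXQ LXQ QL QL LXQ QL LQ LXQ — and concatenate.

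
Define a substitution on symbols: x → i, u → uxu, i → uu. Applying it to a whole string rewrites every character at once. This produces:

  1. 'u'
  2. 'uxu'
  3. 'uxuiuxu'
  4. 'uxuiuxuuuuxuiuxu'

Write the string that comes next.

Replace each of the 16 characters of uxuiuxuuuuxuiuxu in place — uxu i uxu uu uxu i uxu uxu uxu uxu i uxu uu uxu i uxu — and concatenate.

uxuiuxuuuuxuiuxuuxuuxuuxuiuxuuuuxuiuxu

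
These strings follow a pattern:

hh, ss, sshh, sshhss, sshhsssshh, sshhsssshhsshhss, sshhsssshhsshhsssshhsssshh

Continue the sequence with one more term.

sshhsssshhsshhsssshhsssshhsshhsssshhsshhss

This is a Fibonacci-style word recurrence s(k) = s(k−1)·s(k−2): e.g. ss·hh = sshh.
Continuing: sshhsssshhsshhsssshhsssshh · sshhsssshhsshhss gives term 8.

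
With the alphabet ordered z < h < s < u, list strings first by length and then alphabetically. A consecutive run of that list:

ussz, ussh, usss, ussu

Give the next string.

Treat ussu as a base-4 numeral over the given alphabet and add one, carrying through any trailing u's.

usuz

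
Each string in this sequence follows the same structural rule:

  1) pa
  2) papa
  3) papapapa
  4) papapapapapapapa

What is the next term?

papapapapapapapapapapapapapapapa

Every step duplicates the string.
So the next term is two copies of papapapapapapapa.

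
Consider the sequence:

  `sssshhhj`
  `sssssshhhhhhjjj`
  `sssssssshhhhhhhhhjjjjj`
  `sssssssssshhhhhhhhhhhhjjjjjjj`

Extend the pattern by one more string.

sssssssssssshhhhhhhhhhhhhhhjjjjjjjjj

Term n consists of 2n+2 s's, followed by 3n h's, followed by 2n-1 j's (n = 1, 2, …).
At n = 5 the blocks have lengths 12, 15, 9.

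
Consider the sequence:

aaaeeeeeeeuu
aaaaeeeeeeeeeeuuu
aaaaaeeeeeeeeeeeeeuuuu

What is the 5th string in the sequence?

Each string has the form a^{n+1} e^{3n+1} u^{n}, where the shown terms are n = 2, 3, 4.
At n = 6 the blocks have lengths 7, 19, 6.

aaaaaaaeeeeeeeeeeeeeeeeeeeuuuuuu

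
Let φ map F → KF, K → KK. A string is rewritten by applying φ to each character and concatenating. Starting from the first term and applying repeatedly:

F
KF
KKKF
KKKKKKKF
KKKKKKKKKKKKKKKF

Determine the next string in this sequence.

φ(KKKKKKKKKKKKKKKF) expands symbol-by-symbol to KK KK KK KK KK KK KK KK KK KK KK KK KK KK KK KF; joining the 16 pieces gives the next term.

KKKKKKKKKKKKKKKKKKKKKKKKKKKKKKKF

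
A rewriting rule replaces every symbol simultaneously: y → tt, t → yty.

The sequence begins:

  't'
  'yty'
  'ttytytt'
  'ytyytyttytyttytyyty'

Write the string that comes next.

Rewriting the 19 symbols of ytyytyttytyttytyyty one by one yields tt yty tt tt yty tt yty yty tt yty tt yty yty tt yty tt tt yty tt; concatenated:

ttytyttttytyttytyytyttytyttytyytyttytyttttytytt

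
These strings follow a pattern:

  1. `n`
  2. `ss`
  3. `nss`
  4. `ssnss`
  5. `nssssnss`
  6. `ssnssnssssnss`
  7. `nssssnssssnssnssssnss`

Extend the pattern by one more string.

This is a Fibonacci-style word recurrence s(k) = s(k−2)·s(k−1): e.g. n·ss = nss.
The next term joins ssnssnssssnss and nssssnssssnssnssssnss.

ssnssnssssnssnssssnssssnssnssssnss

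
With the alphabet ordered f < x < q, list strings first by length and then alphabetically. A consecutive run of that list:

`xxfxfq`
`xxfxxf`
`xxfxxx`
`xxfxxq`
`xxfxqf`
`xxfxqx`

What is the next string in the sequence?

xxfxqq

Find the rightmost character of xxfxqx below q, bump it to the next letter, and reset everything to its right to f.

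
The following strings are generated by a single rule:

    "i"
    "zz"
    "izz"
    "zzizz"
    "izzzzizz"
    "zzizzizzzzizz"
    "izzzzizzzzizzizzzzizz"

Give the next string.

Each term (from the third on) is the two preceding terms concatenated in order: term 3 = i·zz = izz.
Continuing: zzizzizzzzizz · izzzzizzzzizzizzzzizz gives term 8.

zzizzizzzzizzizzzzizzzzizzizzzzizz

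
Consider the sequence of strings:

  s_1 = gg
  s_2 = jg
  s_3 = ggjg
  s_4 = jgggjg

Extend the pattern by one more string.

ggjgjgggjg

Each term (from the third on) is the two preceding terms concatenated in order: term 3 = gg·jg = ggjg.
Continuing: ggjg · jgggjg gives term 5.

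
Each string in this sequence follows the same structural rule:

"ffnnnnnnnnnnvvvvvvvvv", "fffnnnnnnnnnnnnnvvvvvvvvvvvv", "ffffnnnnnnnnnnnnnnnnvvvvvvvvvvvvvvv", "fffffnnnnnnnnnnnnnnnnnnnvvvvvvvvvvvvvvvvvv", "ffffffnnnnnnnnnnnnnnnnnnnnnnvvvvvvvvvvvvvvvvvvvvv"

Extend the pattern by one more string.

The n-th term is n-1 f's then 3n+1 n's then 3n v's, where the shown terms are n = 3, 4, 5, 6, 7.
At n = 8 the blocks have lengths 7, 25, 24.

fffffffnnnnnnnnnnnnnnnnnnnnnnnnnvvvvvvvvvvvvvvvvvvvvvvvv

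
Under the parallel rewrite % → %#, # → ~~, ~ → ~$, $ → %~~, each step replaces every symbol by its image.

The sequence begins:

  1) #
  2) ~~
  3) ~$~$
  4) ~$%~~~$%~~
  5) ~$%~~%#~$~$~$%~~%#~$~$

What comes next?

Rewriting the 22 symbols of ~$%~~%#~$~$~$%~~%#~$~$ one by one yields ~$ %~~ %# ~$ ~$ %# ~~ ~$ %~~ ~$ %~~ ~$ %~~ %# ~$ ~$ %# ~~ ~$ %~~ ~$ %~~; concatenated:

~$%~~%#~$~$%#~~~$%~~~$%~~~$%~~%#~$~$%#~~~$%~~~$%~~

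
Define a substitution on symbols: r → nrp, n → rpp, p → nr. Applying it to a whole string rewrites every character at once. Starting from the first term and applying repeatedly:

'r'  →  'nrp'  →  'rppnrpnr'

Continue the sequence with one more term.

nrpnrnrrppnrpnrrppnrp

Expanding rppnrpnr: r→nrp, p→nr, p→nr, n→rpp, r→nrp, p→nr, n→rpp, r→nrp. Concatenated: nrp nr nr rpp nrp nr rpp nrp.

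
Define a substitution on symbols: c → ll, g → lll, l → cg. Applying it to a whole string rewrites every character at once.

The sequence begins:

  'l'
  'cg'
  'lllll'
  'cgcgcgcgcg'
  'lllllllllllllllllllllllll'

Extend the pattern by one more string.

Rewriting the 25 symbols of lllllllllllllllllllllllll one by one yields cg cg cg cg cg cg cg cg cg cg cg cg cg cg cg cg cg cg cg cg cg cg cg cg cg; concatenated:

cgcgcgcgcgcgcgcgcgcgcgcgcgcgcgcgcgcgcgcgcgcgcgcgcg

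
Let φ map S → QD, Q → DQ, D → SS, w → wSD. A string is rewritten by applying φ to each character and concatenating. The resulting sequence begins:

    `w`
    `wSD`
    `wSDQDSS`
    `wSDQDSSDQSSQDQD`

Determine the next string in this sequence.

Rewriting the 15 symbols of wSDQDSSDQSSQDQD one by one yields wSD QD SS DQ SS QD QD SS DQ QD QD DQ SS DQ SS; concatenated:

wSDQDSSDQSSQDQDSSDQQDQDDQSSDQSS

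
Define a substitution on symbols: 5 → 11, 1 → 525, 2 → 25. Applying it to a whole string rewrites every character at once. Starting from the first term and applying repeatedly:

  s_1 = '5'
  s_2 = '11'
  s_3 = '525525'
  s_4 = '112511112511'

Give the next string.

52552525115255255255252511525525

Rewriting each symbol of 112511112511: 1→525, 1→525, 2→25, 5→11, 1→525, 1→525, 1→525, 1→525, 2→25, 5→11, 1→525, 1→525, which concatenates to 525 525 25 11 525 525 525 525 25 11 525 525.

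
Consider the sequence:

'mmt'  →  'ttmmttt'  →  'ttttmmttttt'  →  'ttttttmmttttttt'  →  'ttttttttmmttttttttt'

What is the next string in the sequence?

Each term wraps the previous one in tt on the left and tt on the right.
One more step from ttttttttmmttttttttt gives the answer.

ttttttttttmmttttttttttt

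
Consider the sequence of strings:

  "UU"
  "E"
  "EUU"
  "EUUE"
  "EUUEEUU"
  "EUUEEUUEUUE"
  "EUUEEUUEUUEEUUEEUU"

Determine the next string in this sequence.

Each term (from the third on) is the previous term followed by the one before it: term 3 = E·UU = EUU.
The next term joins EUUEEUUEUUEEUUEEUU and EUUEEUUEUUE.

EUUEEUUEUUEEUUEEUUEUUEEUUEUUE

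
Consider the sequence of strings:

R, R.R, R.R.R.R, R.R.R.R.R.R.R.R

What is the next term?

s(k+1) = s(k)·.·s(k) — each term doubles the last with '.' between the halves.
Doubling R.R.R.R.R.R.R.R with '.' between the halves:

R.R.R.R.R.R.R.R.R.R.R.R.R.R.R.R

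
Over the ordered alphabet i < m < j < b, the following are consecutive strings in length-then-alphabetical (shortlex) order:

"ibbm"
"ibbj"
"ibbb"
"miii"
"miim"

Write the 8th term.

Advancing 3 positions from miim through miim → miij → miib reaches term 8.

mimi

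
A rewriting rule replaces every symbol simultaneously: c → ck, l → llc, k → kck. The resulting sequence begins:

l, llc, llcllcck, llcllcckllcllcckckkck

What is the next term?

llcllcckllcllcckckkckllcllcckllcllcckckkckckkckkckckkck

φ(llcllcckllcllcckckkck) expands symbol-by-symbol to llc llc ck llc llc ck ck kck llc llc ck llc llc ck ck kck ck kck kck ck kck; joining the 21 pieces gives the next term.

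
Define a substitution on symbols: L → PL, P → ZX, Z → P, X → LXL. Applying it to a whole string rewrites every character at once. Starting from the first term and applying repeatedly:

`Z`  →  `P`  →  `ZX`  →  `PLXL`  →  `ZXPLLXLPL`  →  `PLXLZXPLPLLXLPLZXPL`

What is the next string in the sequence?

ZXPLLXLPLPLXLZXPLZXPLPLLXLPLZXPLPLXLZXPL

Applying the rule to each of the 19 symbols of PLXLZXPLPLLXLPLZXPL gives the pieces ZX PL LXL PL P LXL ZX PL ZX PL PL LXL PL ZX PL P LXL ZX PL, which concatenate to the answer.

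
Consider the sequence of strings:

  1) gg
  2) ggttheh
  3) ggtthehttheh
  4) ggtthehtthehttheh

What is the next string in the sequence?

ggtthehtthehtthehttheh

The strings grow by a fixed suffix ttheh each time.
So the next term is ggtthehtthehttheh·ttheh.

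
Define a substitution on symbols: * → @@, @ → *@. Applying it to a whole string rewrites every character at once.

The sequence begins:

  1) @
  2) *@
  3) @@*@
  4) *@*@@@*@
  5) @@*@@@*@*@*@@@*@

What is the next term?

Replace each of the 16 characters of @@*@@@*@*@*@@@*@ in place — *@ *@ @@ *@ *@ *@ @@ *@ @@ *@ @@ *@ *@ *@ @@ *@ — and concatenate.

*@*@@@*@*@*@@@*@@@*@@@*@*@*@@@*@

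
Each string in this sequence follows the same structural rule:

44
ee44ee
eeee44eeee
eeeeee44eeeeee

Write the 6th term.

eeeeeeeeee44eeeeeeeeee

Every step adds ee to the front and ee to the end of the previous string.
From eeeeee44eeeeee, 2 further steps: eeeeee44eeeeee → eeeeeeee44eeeeeeee → (answer).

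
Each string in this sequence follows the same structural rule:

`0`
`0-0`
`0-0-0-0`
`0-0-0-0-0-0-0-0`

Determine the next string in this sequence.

s(k+1) = s(k)·-·s(k) — each term doubles the last with '-' between the halves.
Doubling 0-0-0-0-0-0-0-0 with '-' between the halves:

0-0-0-0-0-0-0-0-0-0-0-0-0-0-0-0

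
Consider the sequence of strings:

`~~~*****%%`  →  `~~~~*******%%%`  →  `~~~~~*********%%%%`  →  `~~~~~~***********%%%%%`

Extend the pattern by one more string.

~~~~~~~*************%%%%%%

Term n consists of n+1 ~'s, followed by 2n+1 *'s, followed by n %'s, where the shown terms are n = 2, 3, 4, 5.
Setting n = 6 gives 7, 13, 6 characters in each block.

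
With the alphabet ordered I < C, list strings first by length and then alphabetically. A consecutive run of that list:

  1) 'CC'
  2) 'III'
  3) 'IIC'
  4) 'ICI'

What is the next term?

Find the rightmost character of ICI below C, bump it to the next letter, and reset everything to its right to I.

ICC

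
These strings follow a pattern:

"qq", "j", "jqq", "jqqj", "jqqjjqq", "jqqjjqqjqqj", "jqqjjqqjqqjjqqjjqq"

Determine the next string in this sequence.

jqqjjqqjqqjjqqjjqqjqqjjqqjqqj

Each term (from the third on) is the previous term followed by the one before it: term 3 = j·qq = jqq.
So term 8 is jqqjjqqjqqjjqqjjqq·jqqjjqqjqqj.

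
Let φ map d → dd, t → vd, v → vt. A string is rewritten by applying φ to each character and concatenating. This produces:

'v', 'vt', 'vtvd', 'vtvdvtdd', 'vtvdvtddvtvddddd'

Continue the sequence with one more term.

vtvdvtddvtvdddddvtvdvtdddddddddd

φ(vtvdvtddvtvddddd) expands symbol-by-symbol to vt vd vt dd vt vd dd dd vt vd vt dd dd dd dd dd; joining the 16 pieces gives the next term.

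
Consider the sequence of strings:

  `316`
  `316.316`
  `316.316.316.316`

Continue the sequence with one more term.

s(k+1) = s(k)·.·s(k) — each term doubles the last with '.' between the halves.
Doubling 316.316.316.316 with '.' between the halves:

316.316.316.316.316.316.316.316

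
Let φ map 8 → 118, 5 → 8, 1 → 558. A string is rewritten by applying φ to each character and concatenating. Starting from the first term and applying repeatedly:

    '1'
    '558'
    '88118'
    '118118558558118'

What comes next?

5585581185585581188811888118558558118

Applying the rule to each of the 15 symbols of 118118558558118 gives the pieces 558 558 118 558 558 118 8 8 118 8 8 118 558 558 118, which concatenate to the answer.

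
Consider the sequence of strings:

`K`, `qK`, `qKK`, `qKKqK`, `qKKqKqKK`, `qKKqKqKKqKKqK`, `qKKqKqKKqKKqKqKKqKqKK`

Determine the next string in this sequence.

qKKqKqKKqKKqKqKKqKqKKqKKqKqKKqKKqK

From term 3 onward, concatenate the last term with the second-to-last: qK·K = qKK, qKK·qK = qKKqK, …
The next term joins qKKqKqKKqKKqKqKKqKqKK and qKKqKqKKqKKqK.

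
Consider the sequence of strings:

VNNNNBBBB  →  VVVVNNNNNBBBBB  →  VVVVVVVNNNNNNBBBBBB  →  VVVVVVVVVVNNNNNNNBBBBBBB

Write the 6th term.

VVVVVVVVVVVVVVVVNNNNNNNNNBBBBBBBBB

Term n consists of 3n-2 V's, followed by n+3 N's, followed by n+3 B's (n = 1, 2, …).
Setting n = 6 gives 16, 9, 9 characters in each block.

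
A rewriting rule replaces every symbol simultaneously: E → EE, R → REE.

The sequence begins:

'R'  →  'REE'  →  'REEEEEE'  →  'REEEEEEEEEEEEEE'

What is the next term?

Rewriting the 15 symbols of REEEEEEEEEEEEEE one by one yields REE EE EE EE EE EE EE EE EE EE EE EE EE EE EE; concatenated:

REEEEEEEEEEEEEEEEEEEEEEEEEEEEEE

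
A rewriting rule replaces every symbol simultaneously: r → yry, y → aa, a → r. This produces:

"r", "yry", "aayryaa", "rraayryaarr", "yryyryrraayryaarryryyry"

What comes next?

φ(yryyryrraayryaarryryyry) expands symbol-by-symbol to aa yry aa aa yry aa yry yry r r aa yry aa r r yry yry aa yry aa aa yry aa; joining the 23 pieces gives the next term.

aayryaaaayryaayryyryrraayryaarryryyryaayryaaaayryaa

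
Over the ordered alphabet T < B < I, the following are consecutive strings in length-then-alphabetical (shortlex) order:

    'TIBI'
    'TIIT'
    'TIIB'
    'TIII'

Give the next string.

BTTT

The successor of TIII increments the rightmost position that isn't already I and resets every position after it to T.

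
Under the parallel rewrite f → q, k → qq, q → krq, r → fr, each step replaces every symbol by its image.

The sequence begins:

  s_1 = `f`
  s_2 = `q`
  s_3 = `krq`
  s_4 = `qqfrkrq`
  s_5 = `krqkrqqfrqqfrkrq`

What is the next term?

Rewriting the 16 symbols of krqkrqqfrqqfrkrq one by one yields qq fr krq qq fr krq krq q fr krq krq q fr qq fr krq; concatenated:

qqfrkrqqqfrkrqkrqqfrkrqkrqqfrqqfrkrq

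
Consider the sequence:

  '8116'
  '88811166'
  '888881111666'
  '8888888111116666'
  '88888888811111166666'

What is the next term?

Each string has the form 8^{2n-1} 1^{n+1} 6^{n} (n = 1, 2, …).
At n = 6 the blocks have lengths 11, 7, 6.

888888888881111111666666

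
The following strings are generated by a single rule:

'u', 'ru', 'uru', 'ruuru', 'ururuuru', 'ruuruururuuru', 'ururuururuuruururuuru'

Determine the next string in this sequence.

ruuruururuuruururuururuuruururuuru

This is a Fibonacci-style word recurrence s(k) = s(k−2)·s(k−1): e.g. u·ru = uru.
The next term joins ruuruururuuru and ururuururuuruururuuru.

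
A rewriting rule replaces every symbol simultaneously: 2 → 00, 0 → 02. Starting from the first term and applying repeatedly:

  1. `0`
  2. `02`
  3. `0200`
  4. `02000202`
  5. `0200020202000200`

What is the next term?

Applying the rule to each of the 16 symbols of 0200020202000200 gives the pieces 02 00 02 02 02 00 02 00 02 00 02 02 02 00 02 02, which concatenate to the answer.

02000202020002000200020202000202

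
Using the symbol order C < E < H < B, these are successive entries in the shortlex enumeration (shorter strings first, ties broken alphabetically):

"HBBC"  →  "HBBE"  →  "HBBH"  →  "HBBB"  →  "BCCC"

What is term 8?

BCCB

Continuing the enumeration 3 steps past BCCC: BCCC → BCCE → BCCH → (answer).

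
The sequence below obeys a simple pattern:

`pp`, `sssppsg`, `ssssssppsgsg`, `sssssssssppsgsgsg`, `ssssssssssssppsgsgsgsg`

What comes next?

s(k+1) = sss·s(k)·sg, so each term gains sss as a prefix and sg as a suffix.
Applying this once more to ssssssssssssppsgsgsgsg:

sssssssssssssssppsgsgsgsgsg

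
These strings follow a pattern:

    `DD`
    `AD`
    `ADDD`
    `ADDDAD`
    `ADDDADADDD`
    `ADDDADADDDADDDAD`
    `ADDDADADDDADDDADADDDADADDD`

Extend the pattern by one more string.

ADDDADADDDADDDADADDDADADDDADDDADADDDADDDAD

Each term (from the third on) is the previous term followed by the one before it: term 3 = AD·DD = ADDD.
So term 8 is ADDDADADDDADDDADADDDADADDD·ADDDADADDDADDDAD.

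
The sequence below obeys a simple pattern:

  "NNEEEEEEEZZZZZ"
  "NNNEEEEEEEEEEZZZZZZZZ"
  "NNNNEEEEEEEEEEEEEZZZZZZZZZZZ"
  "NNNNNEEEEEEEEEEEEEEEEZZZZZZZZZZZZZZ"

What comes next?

NNNNNNEEEEEEEEEEEEEEEEEEEZZZZZZZZZZZZZZZZZ

Each string has the form N^{n} E^{3n+1} Z^{3n-1}, where the shown terms are n = 2, 3, 4, 5.
Setting n = 6 gives 6, 19, 17 characters in each block.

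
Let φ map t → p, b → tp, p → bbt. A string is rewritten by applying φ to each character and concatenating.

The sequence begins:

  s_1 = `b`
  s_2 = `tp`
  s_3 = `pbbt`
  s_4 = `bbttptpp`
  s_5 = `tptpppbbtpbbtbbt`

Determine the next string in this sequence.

pbbtpbbtbbtbbttptppbbttptpptptpp

Replace each of the 16 characters of tptpppbbtpbbtbbt in place — p bbt p bbt bbt bbt tp tp p bbt tp tp p tp tp p — and concatenate.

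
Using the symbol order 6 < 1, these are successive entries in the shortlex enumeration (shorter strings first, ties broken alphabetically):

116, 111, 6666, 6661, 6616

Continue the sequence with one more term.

6611

The successor of 6616 increments the rightmost position that isn't already 1 and resets every position after it to 6.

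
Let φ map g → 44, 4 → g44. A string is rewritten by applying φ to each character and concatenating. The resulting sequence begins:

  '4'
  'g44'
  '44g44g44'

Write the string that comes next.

g44g4444g44g4444g44g44

Rewriting each symbol of 44g44g44: 4→g44, 4→g44, g→44, 4→g44, 4→g44, g→44, 4→g44, 4→g44, which concatenates to g44 g44 44 g44 g44 44 g44 g44.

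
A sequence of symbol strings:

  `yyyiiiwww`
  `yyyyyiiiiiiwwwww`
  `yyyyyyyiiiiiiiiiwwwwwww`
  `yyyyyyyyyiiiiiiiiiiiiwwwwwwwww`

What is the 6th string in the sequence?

Term n consists of 2n+1 y's, followed by 3n i's, followed by 2n+1 w's (n = 1, 2, …).
For term 6, n = 6, so the run lengths are 13, 18, 13.

yyyyyyyyyyyyyiiiiiiiiiiiiiiiiiiwwwwwwwwwwwww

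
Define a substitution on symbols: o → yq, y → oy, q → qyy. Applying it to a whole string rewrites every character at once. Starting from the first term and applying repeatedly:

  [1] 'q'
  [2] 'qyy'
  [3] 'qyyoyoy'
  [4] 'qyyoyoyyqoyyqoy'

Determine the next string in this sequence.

Applying the rule to each of the 15 symbols of qyyoyoyyqoyyqoy gives the pieces qyy oy oy yq oy yq oy oy qyy yq oy oy qyy yq oy, which concatenate to the answer.

qyyoyoyyqoyyqoyoyqyyyqoyoyqyyyqoy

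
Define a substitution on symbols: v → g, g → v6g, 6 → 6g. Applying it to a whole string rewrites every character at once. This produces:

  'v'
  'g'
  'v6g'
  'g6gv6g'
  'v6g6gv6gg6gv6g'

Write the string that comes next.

φ(v6g6gv6gg6gv6g) expands symbol-by-symbol to g 6g v6g 6g v6g g 6g v6g v6g 6g v6g g 6g v6g; joining the 14 pieces gives the next term.

g6gv6g6gv6gg6gv6gv6g6gv6gg6gv6g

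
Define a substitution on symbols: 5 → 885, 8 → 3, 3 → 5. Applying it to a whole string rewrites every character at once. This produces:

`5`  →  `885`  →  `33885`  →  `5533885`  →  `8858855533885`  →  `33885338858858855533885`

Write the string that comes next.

Applying the rule to each of the 23 symbols of 33885338858858855533885 gives the pieces 5 5 3 3 885 5 5 3 3 885 3 3 885 3 3 885 885 885 5 5 3 3 885, which concatenate to the answer.

5533885553388533885338858858855533885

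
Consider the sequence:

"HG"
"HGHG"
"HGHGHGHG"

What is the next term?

Each string is two copies of the previous one concatenated.
So the next term is two copies of HGHGHGHG.

HGHGHGHGHGHGHGHG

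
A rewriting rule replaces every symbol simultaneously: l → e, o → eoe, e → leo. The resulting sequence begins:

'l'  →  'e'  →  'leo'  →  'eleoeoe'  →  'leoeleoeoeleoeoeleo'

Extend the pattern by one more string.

Rewriting the 19 symbols of leoeleoeoeleoeoeleo one by one yields e leo eoe leo e leo eoe leo eoe leo e leo eoe leo eoe leo e leo eoe; concatenated:

eleoeoeleoeleoeoeleoeoeleoeleoeoeleoeoeleoeleoeoe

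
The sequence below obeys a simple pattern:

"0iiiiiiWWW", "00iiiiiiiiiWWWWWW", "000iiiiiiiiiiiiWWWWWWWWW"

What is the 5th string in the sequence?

Term n consists of n 0's, followed by 3n+3 i's, followed by 3n W's (n = 1, 2, …).
For term 5, n = 5, so the run lengths are 5, 18, 15.

00000iiiiiiiiiiiiiiiiiiWWWWWWWWWWWWWWW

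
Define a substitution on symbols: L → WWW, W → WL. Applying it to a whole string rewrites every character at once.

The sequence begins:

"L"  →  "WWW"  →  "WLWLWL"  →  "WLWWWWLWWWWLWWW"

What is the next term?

WLWWWWLWLWLWLWWWWLWLWLWLWWWWLWLWL

Applying the rule to each of the 15 symbols of WLWWWWLWWWWLWWW gives the pieces WL WWW WL WL WL WL WWW WL WL WL WL WWW WL WL WL, which concatenate to the answer.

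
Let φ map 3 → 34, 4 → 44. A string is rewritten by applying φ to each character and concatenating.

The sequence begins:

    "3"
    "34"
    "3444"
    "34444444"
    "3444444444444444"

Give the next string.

Rewriting the 16 symbols of 3444444444444444 one by one yields 34 44 44 44 44 44 44 44 44 44 44 44 44 44 44 44; concatenated:

34444444444444444444444444444444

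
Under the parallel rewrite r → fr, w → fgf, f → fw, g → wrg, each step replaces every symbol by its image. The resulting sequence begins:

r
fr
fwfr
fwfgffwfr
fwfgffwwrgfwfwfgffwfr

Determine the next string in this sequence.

fwfgffwwrgfwfwfgffgffrwrgfwfgffwfgffwwrgfwfwfgffwfr

Applying the rule to each of the 21 symbols of fwfgffwwrgfwfwfgffwfr gives the pieces fw fgf fw wrg fw fw fgf fgf fr wrg fw fgf fw fgf fw wrg fw fw fgf fw fr, which concatenate to the answer.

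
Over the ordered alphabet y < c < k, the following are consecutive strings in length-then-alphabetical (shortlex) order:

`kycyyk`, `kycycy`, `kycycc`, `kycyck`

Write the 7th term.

kycykk

Stepping forward 3 times from kycyck: kycyck → kycyky → kycykc, then the target.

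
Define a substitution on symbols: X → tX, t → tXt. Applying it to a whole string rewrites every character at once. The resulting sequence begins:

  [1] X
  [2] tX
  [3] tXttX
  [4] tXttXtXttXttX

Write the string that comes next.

Rewriting the 13 symbols of tXttXtXttXttX one by one yields tXt tX tXt tXt tX tXt tX tXt tXt tX tXt tXt tX; concatenated:

tXttXtXttXttXtXttXtXttXttXtXttXttX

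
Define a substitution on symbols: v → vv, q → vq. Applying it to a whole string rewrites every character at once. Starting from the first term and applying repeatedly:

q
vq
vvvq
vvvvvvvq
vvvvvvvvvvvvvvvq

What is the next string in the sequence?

vvvvvvvvvvvvvvvvvvvvvvvvvvvvvvvq

φ(vvvvvvvvvvvvvvvq) expands symbol-by-symbol to vv vv vv vv vv vv vv vv vv vv vv vv vv vv vv vq; joining the 16 pieces gives the next term.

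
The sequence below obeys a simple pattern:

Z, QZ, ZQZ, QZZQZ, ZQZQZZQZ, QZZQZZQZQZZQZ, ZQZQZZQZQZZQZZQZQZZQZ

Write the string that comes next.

This is a Fibonacci-style word recurrence s(k) = s(k−2)·s(k−1): e.g. Z·QZ = ZQZ.
So term 8 is QZZQZZQZQZZQZ·ZQZQZZQZQZZQZZQZQZZQZ.

QZZQZZQZQZZQZZQZQZZQZQZZQZZQZQZZQZ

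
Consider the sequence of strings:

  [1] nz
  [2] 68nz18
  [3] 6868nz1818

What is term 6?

6868686868nz1818181818

s(k+1) = 68·s(k)·18, so each term gains 68 as a prefix and 18 as a suffix.
From 6868nz1818, 3 further steps: 6868nz1818 → 686868nz181818 → 68686868nz18181818 → (answer).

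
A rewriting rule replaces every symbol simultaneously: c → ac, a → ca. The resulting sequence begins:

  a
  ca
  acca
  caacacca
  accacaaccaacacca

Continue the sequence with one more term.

caacaccaaccacaacaccacaaccaacacca

Applying the rule to each of the 16 symbols of accacaaccaacacca gives the pieces ca ac ac ca ac ca ca ac ac ca ca ac ca ac ac ca, which concatenate to the answer.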